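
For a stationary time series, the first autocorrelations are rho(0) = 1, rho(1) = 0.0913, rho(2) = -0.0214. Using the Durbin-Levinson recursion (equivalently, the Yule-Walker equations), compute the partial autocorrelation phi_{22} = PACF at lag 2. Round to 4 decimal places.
\phi_{22} = -0.0300

The PACF at lag k is phi_{kk}, the last component of the solution
to the Yule-Walker system G_k phi = r_k where
  (G_k)_{ij} = rho(|i - j|), (r_k)_i = rho(i), i,j = 1..k.
Equivalently, Durbin-Levinson gives phi_{kk} iteratively:
  phi_{11} = rho(1)
  phi_{kk} = [rho(k) - sum_{j=1..k-1} phi_{k-1,j} rho(k-j)]
            / [1 - sum_{j=1..k-1} phi_{k-1,j} rho(j)],
  phi_{k,j} = phi_{k-1,j} - phi_{kk} phi_{k-1,k-j},  j = 1..k-1.
Step k = 1:
  phi_11 = rho(1) = 0.0913.
Step k = 2:
  phi_22 = [rho(2) - phi_11 rho(1)] / [1 - phi_11 rho(1)] = [-0.0214 - (0.0913)(0.0913)] / [1 - (0.0913)(0.0913)]
         = -0.02973569 / 0.99166431 = -0.03.
Therefore phi_{22} = -0.0300.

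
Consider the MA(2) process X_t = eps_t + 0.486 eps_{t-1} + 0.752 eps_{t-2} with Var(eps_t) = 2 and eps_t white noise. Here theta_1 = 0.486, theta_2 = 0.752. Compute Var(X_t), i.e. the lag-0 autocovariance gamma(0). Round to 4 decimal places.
\gamma(0) = 3.6034

For an MA(q) process X_t = eps_t + sum_i theta_i eps_{t-i} with
Var(eps_t) = sigma^2, the variance is
  gamma(0) = sigma^2 * (1 + sum_i theta_i^2).
  sum_i theta_i^2 = (0.486)^2 + (0.752)^2 = 0.236196 + 0.565504 = 0.8017.
  gamma(0) = 2 * (1 + 0.8017) = 2 * 1.8017 = 3.6034.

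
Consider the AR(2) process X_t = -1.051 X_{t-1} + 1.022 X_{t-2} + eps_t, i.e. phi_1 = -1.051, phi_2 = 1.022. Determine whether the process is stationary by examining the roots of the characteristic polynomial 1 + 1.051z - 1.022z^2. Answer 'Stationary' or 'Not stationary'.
\text{Not stationary}

The AR(p) characteristic polynomial is P(z) = 1 + 1.051z - 1.022z^2.
Stationarity requires all roots to lie outside the unit circle, i.e. |z| > 1 for every root.
Set 1 + (1.051) z + (-1.022) z^2 = 0, i.e. a z^2 + b z + c = 0 with a = -1.022, b = 1.051, c = 1.
Discriminant D = b^2 - 4ac = (1.051)^2 - 4*(-1.022)*1 = 1.104601 - (-4.088) = 5.192601.
D >= 0, so the roots are real: z = (-b +/- sqrt(D)) / (2a) = (-1.051 +/- 2.278728) / (-2.044).
  z_1 = (-1.051 + 2.278728) / (-2.044) = -0.6006,   |z_1| = 0.6006.
  z_2 = (-1.051 - 2.278728) / (-2.044) = 1.629,   |z_2| = 1.629.
Moduli of all roots: 0.6006, 1.6290.
All moduli strictly greater than 1? No.
Verdict: Not stationary.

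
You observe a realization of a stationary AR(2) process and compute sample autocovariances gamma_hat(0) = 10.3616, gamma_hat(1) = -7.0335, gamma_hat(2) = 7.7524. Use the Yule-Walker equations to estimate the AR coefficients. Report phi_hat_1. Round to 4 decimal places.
\hat\phi_{1} = -0.3170

The Yule-Walker equations for an AR(p) process read, in matrix form,
  Gamma_p phi = r_p,   with   (Gamma_p)_{ij} = gamma(|i - j|),
                       (r_p)_i = gamma(i),   i,j = 1..p.
Substitute the sample gammas (Toeplitz matrix and right-hand side of size 2):
  Gamma_p = [[10.3616, -7.0335], [-7.0335, 10.3616]]
  r_p     = [-7.0335, 7.7524]
Written out:
  10.3616 phi_1 - 7.0335 phi_2 = -7.0335
  -7.0335 phi_1 + 10.3616 phi_2 = 7.7524
Solve by Cramer's rule:
  det = gamma(0)^2 - gamma(1)^2 = (10.3616)^2 - (-7.0335)^2 = 107.36275456 - 49.47012225 = 57.89263231
  phi_hat_1 = [gamma(1) gamma(0) - gamma(1) gamma(2)] / det = [(-7.0335)(10.3616) - (-7.0335)(7.7524)] / 57.89263231 = -18.3518082 / 57.89263231 = -0.317
  phi_hat_2 = [gamma(0) gamma(2) - gamma(1)^2] / det = [(10.3616)(7.7524) - (-7.0335)^2] / 57.89263231 = 30.85714559 / 57.89263231 = 0.533
So phi_hat = [-0.3170, 0.5330].
Therefore phi_hat_1 = -0.3170.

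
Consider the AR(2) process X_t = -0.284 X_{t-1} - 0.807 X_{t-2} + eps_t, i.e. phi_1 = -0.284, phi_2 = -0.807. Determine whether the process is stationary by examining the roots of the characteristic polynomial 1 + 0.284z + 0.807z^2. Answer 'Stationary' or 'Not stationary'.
\text{Stationary}

The AR(p) characteristic polynomial is P(z) = 1 + 0.284z + 0.807z^2.
Stationarity requires all roots to lie outside the unit circle, i.e. |z| > 1 for every root.
Set 1 + (0.284) z + (0.807) z^2 = 0, i.e. a z^2 + b z + c = 0 with a = 0.807, b = 0.284, c = 1.
Discriminant D = b^2 - 4ac = (0.284)^2 - 4*(0.807)*1 = 0.080656 - (3.228) = -3.147344.
D < 0, so the roots are the complex-conjugate pair z = (-b +/- i sqrt(-D)) / (2a) = -0.176 +/- 1.0992i.
For a conjugate pair |z|^2 = z * conj(z) = (product of roots) = c/a = 1/(0.807) = 1.239157, so |z| = sqrt(1.239157) = 1.1132 for both roots.
Moduli of all roots: 1.1132, 1.1132.
All moduli strictly greater than 1? Yes.
Verdict: Stationary.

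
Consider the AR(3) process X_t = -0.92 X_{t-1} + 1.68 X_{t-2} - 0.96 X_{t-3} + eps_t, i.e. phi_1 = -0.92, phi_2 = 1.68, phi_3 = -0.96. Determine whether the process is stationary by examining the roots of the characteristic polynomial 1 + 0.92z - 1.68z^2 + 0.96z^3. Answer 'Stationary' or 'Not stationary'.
\text{Not stationary}

The AR(p) characteristic polynomial is P(z) = 1 + 0.92z - 1.68z^2 + 0.96z^3.
Stationarity requires all roots to lie outside the unit circle, i.e. |z| > 1 for every root.
Degree 3: look for a simple real root z0 first, then factor out (1 - z/z0) and solve the remaining quadratic.
Testing z0 = -0.5: P(-0.5) = 1 + (0.92)(-0.5) + (-1.68)(-0.5)^2 + (0.96)(-0.5)^3
  = 1 + (-0.46) + (-0.42) + (-0.12) = 0.  So z_0 = -0.5 is a root, |z_0| = 0.5.
Divide out the factor (1 + 2 z) = (1 - z/z0) (since 1/z0 = -2):
  P(z) = (1 + 2 z)(1 + (-1.08) z + (0.48) z^2)
  [check: z-coef -1.08 - (-2) = 0.92; z^2-coef 0.48 - (-2)(-1.08) = -1.68; z^3-coef -(-2)(0.48) = 0.96.]
Remaining roots from the quadratic factor 1 + (-1.08) z + (0.48) z^2:
  Set 1 + (-1.08) z + (0.48) z^2 = 0, i.e. a z^2 + b z + c = 0 with a = 0.48, b = -1.08, c = 1.
  Discriminant D = b^2 - 4ac = (-1.08)^2 - 4*(0.48)*1 = 1.1664 - (1.92) = -0.7536.
  D < 0, so the roots are the complex-conjugate pair z = (-b +/- i sqrt(-D)) / (2a) = 1.125 +/- 0.9043i.
  For a conjugate pair |z|^2 = z * conj(z) = (product of roots) = c/a = 1/(0.48) = 2.083333, so |z| = sqrt(2.083333) = 1.4434 for both roots.
Moduli of all roots: 0.5000, 1.4434, 1.4434.
All moduli strictly greater than 1? No.
Verdict: Not stationary.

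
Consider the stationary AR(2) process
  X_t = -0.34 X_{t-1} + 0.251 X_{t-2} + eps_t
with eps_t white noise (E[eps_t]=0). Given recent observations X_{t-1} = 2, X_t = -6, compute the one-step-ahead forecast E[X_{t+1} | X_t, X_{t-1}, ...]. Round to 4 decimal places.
E[X_{t+1} \mid \mathcal F_t] = 2.5420

For an AR(p) model X_t = c + sum_i phi_i X_{t-i} + eps_t, the
one-step-ahead conditional mean is
  E[X_{t+1} | X_t, ...] = c + sum_i phi_i X_{t+1-i}.
Substitute known values:
  E[X_{t+1} | ...] = (-0.34) * (-6) + (0.251) * (2)
                   = 2.5420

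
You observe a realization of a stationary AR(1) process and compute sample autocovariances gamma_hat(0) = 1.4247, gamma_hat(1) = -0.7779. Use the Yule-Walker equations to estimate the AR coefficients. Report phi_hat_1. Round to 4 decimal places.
\hat\phi_{1} = -0.5460

The Yule-Walker equations for an AR(p) process read, in matrix form,
  Gamma_p phi = r_p,   with   (Gamma_p)_{ij} = gamma(|i - j|),
                       (r_p)_i = gamma(i),   i,j = 1..p.
Substitute the sample gammas (Toeplitz matrix and right-hand side of size 1):
  Gamma_p = [[1.4247]]
  r_p     = [-0.7779]
With p = 1 this is the single equation gamma(0) phi_1 = gamma(1):
  phi_hat_1 = gamma(1) / gamma(0) = -0.7779 / 1.4247 = -0.5460.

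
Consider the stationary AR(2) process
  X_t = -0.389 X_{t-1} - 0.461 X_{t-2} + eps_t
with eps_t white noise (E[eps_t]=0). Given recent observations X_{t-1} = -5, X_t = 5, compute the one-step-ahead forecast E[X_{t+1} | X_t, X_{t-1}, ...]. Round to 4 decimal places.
E[X_{t+1} \mid \mathcal F_t] = 0.3600

For an AR(p) model X_t = c + sum_i phi_i X_{t-i} + eps_t, the
one-step-ahead conditional mean is
  E[X_{t+1} | X_t, ...] = c + sum_i phi_i X_{t+1-i}.
Substitute known values:
  E[X_{t+1} | ...] = (-0.389) * (5) + (-0.461) * (-5)
                   = 0.3600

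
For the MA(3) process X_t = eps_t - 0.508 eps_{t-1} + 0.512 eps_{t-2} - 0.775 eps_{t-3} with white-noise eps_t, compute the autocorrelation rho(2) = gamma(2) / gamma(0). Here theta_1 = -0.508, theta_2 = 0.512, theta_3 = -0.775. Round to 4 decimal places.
\rho(2) = 0.4270

For an MA(q) process with theta_0 = 1, the autocovariance is
  gamma(k) = sigma^2 * sum_{i=0..q-k} theta_i * theta_{i+k},
and rho(k) = gamma(k) / gamma(0). Sigma^2 cancels.
  numerator   = (1)*(0.512) + (-0.508)*(-0.775) = 0.9057.
  denominator = (1)^2 + (-0.508)^2 + (0.512)^2 + (-0.775)^2 = 2.120833.
  rho(2) = 0.9057 / 2.120833 = 0.4270.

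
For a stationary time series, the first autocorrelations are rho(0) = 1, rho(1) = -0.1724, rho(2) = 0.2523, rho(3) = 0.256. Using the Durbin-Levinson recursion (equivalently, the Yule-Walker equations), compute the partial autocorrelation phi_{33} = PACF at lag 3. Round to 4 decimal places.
\phi_{33} = 0.3580

The PACF at lag k is phi_{kk}, the last component of the solution
to the Yule-Walker system G_k phi = r_k where
  (G_k)_{ij} = rho(|i - j|), (r_k)_i = rho(i), i,j = 1..k.
Equivalently, Durbin-Levinson gives phi_{kk} iteratively:
  phi_{11} = rho(1)
  phi_{kk} = [rho(k) - sum_{j=1..k-1} phi_{k-1,j} rho(k-j)]
            / [1 - sum_{j=1..k-1} phi_{k-1,j} rho(j)],
  phi_{k,j} = phi_{k-1,j} - phi_{kk} phi_{k-1,k-j},  j = 1..k-1.
Step k = 1:
  phi_11 = rho(1) = -0.1724.
Step k = 2:
  phi_22 = [rho(2) - phi_11 rho(1)] / [1 - phi_11 rho(1)] = [0.2523 - (-0.1724)(-0.1724)] / [1 - (-0.1724)(-0.1724)]
         = 0.22257824 / 0.97027824 = 0.229396.
  Update: phi_21 = phi_11 - phi_22 phi_11 = -0.1724 - (0.229396)(-0.1724) = -0.132852.
Step k = 3:
  phi_33 = [rho(3) - phi_21 rho(2) - phi_22 rho(1)] / [1 - phi_21 rho(1) - phi_22 rho(2)]
    numerator   = 0.256 - (-0.132852)(0.2523) - (0.229396)(-0.1724) = 0.3290665
    denominator = 1 - (-0.132852)(-0.1724) - (0.229396)(0.2523) = 0.91921961
  phi_33 = 0.3290665 / 0.91921961 = 0.358.
Therefore phi_{33} = 0.3580.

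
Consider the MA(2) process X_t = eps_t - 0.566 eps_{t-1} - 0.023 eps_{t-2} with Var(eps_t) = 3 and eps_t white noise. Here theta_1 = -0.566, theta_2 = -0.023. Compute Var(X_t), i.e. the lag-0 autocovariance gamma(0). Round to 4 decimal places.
\gamma(0) = 3.9627

For an MA(q) process X_t = eps_t + sum_i theta_i eps_{t-i} with
Var(eps_t) = sigma^2, the variance is
  gamma(0) = sigma^2 * (1 + sum_i theta_i^2).
  sum_i theta_i^2 = (-0.566)^2 + (-0.023)^2 = 0.320356 + 0.000529 = 0.320885.
  gamma(0) = 3 * (1 + 0.320885) = 3 * 1.320885 = 3.962655, which rounds to 3.9627.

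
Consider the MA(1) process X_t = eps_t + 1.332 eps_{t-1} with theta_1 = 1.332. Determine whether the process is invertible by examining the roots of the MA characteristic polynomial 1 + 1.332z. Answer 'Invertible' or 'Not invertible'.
\text{Not invertible}

The MA(q) characteristic polynomial is P(z) = 1 + 1.332z.
Invertibility requires all roots to lie outside the unit circle, i.e. |z| > 1 for every root.
This is linear in z: 1 + (1.332) z = 0  =>  z = -1/(1.332) = -0.750751,  |z| = 0.750751.
Moduli of all roots: 0.7508.
All moduli strictly greater than 1? No.
Verdict: Not invertible.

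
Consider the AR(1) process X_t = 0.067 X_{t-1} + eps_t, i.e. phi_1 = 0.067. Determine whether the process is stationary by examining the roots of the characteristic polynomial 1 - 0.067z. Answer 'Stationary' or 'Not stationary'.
\text{Stationary}

The AR(p) characteristic polynomial is P(z) = 1 - 0.067z.
Stationarity requires all roots to lie outside the unit circle, i.e. |z| > 1 for every root.
This is linear in z: 1 + (-0.067) z = 0  =>  z = -1/(-0.067) = 14.925373,  |z| = 14.925373.
Moduli of all roots: 14.9254.
All moduli strictly greater than 1? Yes.
Verdict: Stationary.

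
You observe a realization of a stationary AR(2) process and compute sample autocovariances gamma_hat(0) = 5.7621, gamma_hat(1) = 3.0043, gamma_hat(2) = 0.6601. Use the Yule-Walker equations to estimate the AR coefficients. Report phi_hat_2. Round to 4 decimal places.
\hat\phi_{2} = -0.2160

The Yule-Walker equations for an AR(p) process read, in matrix form,
  Gamma_p phi = r_p,   with   (Gamma_p)_{ij} = gamma(|i - j|),
                       (r_p)_i = gamma(i),   i,j = 1..p.
Substitute the sample gammas (Toeplitz matrix and right-hand side of size 2):
  Gamma_p = [[5.7621, 3.0043], [3.0043, 5.7621]]
  r_p     = [3.0043, 0.6601]
Written out:
  5.7621 phi_1 + 3.0043 phi_2 = 3.0043
  3.0043 phi_1 + 5.7621 phi_2 = 0.6601
Solve by Cramer's rule:
  det = gamma(0)^2 - gamma(1)^2 = (5.7621)^2 - (3.0043)^2 = 33.20179641 - 9.02581849 = 24.17597792
  phi_hat_1 = [gamma(1) gamma(0) - gamma(1) gamma(2)] / det = [(3.0043)(5.7621) - (3.0043)(0.6601)] / 24.17597792 = 15.3279386 / 24.17597792 = 0.634
  phi_hat_2 = [gamma(0) gamma(2) - gamma(1)^2] / det = [(5.7621)(0.6601) - (3.0043)^2] / 24.17597792 = -5.22225628 / 24.17597792 = -0.216
So phi_hat = [0.6340, -0.2160].
Therefore phi_hat_2 = -0.2160.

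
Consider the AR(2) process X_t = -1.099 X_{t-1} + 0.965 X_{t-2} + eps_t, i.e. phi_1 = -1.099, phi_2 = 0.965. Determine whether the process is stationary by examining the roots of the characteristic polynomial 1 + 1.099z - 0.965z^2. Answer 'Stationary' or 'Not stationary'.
\text{Not stationary}

The AR(p) characteristic polynomial is P(z) = 1 + 1.099z - 0.965z^2.
Stationarity requires all roots to lie outside the unit circle, i.e. |z| > 1 for every root.
Set 1 + (1.099) z + (-0.965) z^2 = 0, i.e. a z^2 + b z + c = 0 with a = -0.965, b = 1.099, c = 1.
Discriminant D = b^2 - 4ac = (1.099)^2 - 4*(-0.965)*1 = 1.207801 - (-3.86) = 5.067801.
D >= 0, so the roots are real: z = (-b +/- sqrt(D)) / (2a) = (-1.099 +/- 2.251178) / (-1.93).
  z_1 = (-1.099 + 2.251178) / (-1.93) = -0.597,   |z_1| = 0.597.
  z_2 = (-1.099 - 2.251178) / (-1.93) = 1.7358,   |z_2| = 1.7358.
Moduli of all roots: 0.5970, 1.7358.
All moduli strictly greater than 1? No.
Verdict: Not stationary.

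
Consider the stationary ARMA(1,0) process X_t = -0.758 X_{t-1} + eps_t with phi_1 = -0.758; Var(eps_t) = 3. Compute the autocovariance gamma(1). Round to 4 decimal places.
\gamma(1) = -5.3451

Multiply the model equation by X_{t-k} and take expectations. With theta_0 = psi_0 = 1 and psi_j the MA(infinity) weights, this gives
  gamma(k) - sum_i phi_i gamma(k-i) = c_k,
  c_k = sigma^2 * sum_{j=k..q} theta_j psi_{j-k}   (c_k = 0 for k > q),
using gamma(-m) = gamma(m).
Pure AR (q = 0): c_0 = sigma^2 = 3, c_k = 0 for k >= 1.
Equations for k = 0 and k = 1 (AR order 1):
  gamma(0) = phi_1 gamma(1) + c_0
  gamma(1) = phi_1 gamma(0) + c_1
Substituting the second into the first: gamma(0) (1 - phi_1^2) = c_0 + phi_1 c_1, so
  gamma(0) = c_0 / (1 - phi_1^2) = 3 / (1 - (-0.758)^2) = 3 / 0.425436 = 7.051589.
  gamma(1) = phi_1 gamma(0) = (-0.758)(7.051589) = -5.345105.
Therefore gamma(1) = -5.3451 (to 4 decimal places).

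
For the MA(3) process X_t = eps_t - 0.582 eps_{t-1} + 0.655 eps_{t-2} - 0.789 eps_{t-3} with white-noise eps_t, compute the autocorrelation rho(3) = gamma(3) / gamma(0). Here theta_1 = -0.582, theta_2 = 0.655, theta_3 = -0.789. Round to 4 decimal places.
\rho(3) = -0.3301

For an MA(q) process with theta_0 = 1, the autocovariance is
  gamma(k) = sigma^2 * sum_{i=0..q-k} theta_i * theta_{i+k},
and rho(k) = gamma(k) / gamma(0). Sigma^2 cancels.
  numerator   = (1)*(-0.789) = -0.789.
  denominator = (1)^2 + (-0.582)^2 + (0.655)^2 + (-0.789)^2 = 2.39027.
  rho(3) = -0.789 / 2.39027 = -0.3301.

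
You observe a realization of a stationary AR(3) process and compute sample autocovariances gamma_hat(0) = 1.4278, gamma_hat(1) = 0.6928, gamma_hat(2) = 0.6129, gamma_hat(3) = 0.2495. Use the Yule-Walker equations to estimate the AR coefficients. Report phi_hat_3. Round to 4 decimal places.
\hat\phi_{3} = -0.1450

The Yule-Walker equations for an AR(p) process read, in matrix form,
  Gamma_p phi = r_p,   with   (Gamma_p)_{ij} = gamma(|i - j|),
                       (r_p)_i = gamma(i),   i,j = 1..p.
Substitute the sample gammas (Toeplitz matrix and right-hand side of size 3):
  Gamma_p = [[1.4278, 0.6928, 0.6129], [0.6928, 1.4278, 0.6928], [0.6129, 0.6928, 1.4278]]
  r_p     = [0.6928, 0.6129, 0.2495]
Written out (R1..R3):
  (R1) 1.4278 phi_1 + 0.6928 phi_2 + 0.6129 phi_3 = 0.6928
  (R2) 0.6928 phi_1 + 1.4278 phi_2 + 0.6928 phi_3 = 0.6129
  (R3) 0.6129 phi_1 + 0.6928 phi_2 + 1.4278 phi_3 = 0.2495
Gaussian elimination:
  R2 <- R2 - (0.6928/1.4278) R1 = R2 - (0.485222) R1:  1.091638 phi_2 + 0.395407 phi_3 = 0.276738
  R3 <- R3 - (0.6129/1.4278) R1 = R3 - (0.429262) R1:  0.395407 phi_2 + 1.164705 phi_3 = -0.047893
  R3 <- R3 - (0.395407/1.091638) R2 = R3 - (0.362215) R2:  1.021483 phi_3 = -0.148131
Back-substitution:
  phi_hat_3 = -0.148131 / 1.021483 = -0.145016
  phi_hat_2 = (0.276738 - (0.395407)(-0.145016)) / 1.091638 = 0.306034
  phi_hat_1 = (0.6928 - (0.6928)(0.306034) - (0.6129)(-0.145016)) / 1.4278 = 0.398977
So phi_hat = [0.3990, 0.3060, -0.1450].
Therefore phi_hat_3 = -0.1450.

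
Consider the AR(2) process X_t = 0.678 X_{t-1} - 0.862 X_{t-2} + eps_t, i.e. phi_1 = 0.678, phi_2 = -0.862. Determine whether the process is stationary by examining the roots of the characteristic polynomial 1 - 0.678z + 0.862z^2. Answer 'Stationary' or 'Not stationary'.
\text{Stationary}

The AR(p) characteristic polynomial is P(z) = 1 - 0.678z + 0.862z^2.
Stationarity requires all roots to lie outside the unit circle, i.e. |z| > 1 for every root.
Set 1 + (-0.678) z + (0.862) z^2 = 0, i.e. a z^2 + b z + c = 0 with a = 0.862, b = -0.678, c = 1.
Discriminant D = b^2 - 4ac = (-0.678)^2 - 4*(0.862)*1 = 0.459684 - (3.448) = -2.988316.
D < 0, so the roots are the complex-conjugate pair z = (-b +/- i sqrt(-D)) / (2a) = 0.3933 +/- 1.0027i.
For a conjugate pair |z|^2 = z * conj(z) = (product of roots) = c/a = 1/(0.862) = 1.160093, so |z| = sqrt(1.160093) = 1.0771 for both roots.
Moduli of all roots: 1.0771, 1.0771.
All moduli strictly greater than 1? Yes.
Verdict: Stationary.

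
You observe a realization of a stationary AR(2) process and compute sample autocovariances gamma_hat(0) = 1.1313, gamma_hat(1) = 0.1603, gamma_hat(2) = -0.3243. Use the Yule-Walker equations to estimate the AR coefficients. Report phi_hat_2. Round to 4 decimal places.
\hat\phi_{2} = -0.3130

The Yule-Walker equations for an AR(p) process read, in matrix form,
  Gamma_p phi = r_p,   with   (Gamma_p)_{ij} = gamma(|i - j|),
                       (r_p)_i = gamma(i),   i,j = 1..p.
Substitute the sample gammas (Toeplitz matrix and right-hand side of size 2):
  Gamma_p = [[1.1313, 0.1603], [0.1603, 1.1313]]
  r_p     = [0.1603, -0.3243]
Written out:
  1.1313 phi_1 + 0.1603 phi_2 = 0.1603
  0.1603 phi_1 + 1.1313 phi_2 = -0.3243
Solve by Cramer's rule:
  det = gamma(0)^2 - gamma(1)^2 = (1.1313)^2 - (0.1603)^2 = 1.27983969 - 0.02569609 = 1.2541436
  phi_hat_1 = [gamma(1) gamma(0) - gamma(1) gamma(2)] / det = [(0.1603)(1.1313) - (0.1603)(-0.3243)] / 1.2541436 = 0.23333268 / 1.2541436 = 0.186
  phi_hat_2 = [gamma(0) gamma(2) - gamma(1)^2] / det = [(1.1313)(-0.3243) - (0.1603)^2] / 1.2541436 = -0.39257668 / 1.2541436 = -0.313
So phi_hat = [0.1860, -0.3130].
Therefore phi_hat_2 = -0.3130.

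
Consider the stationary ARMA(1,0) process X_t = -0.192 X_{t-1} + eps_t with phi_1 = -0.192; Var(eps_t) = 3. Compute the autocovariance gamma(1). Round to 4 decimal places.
\gamma(1) = -0.5980

Multiply the model equation by X_{t-k} and take expectations. With theta_0 = psi_0 = 1 and psi_j the MA(infinity) weights, this gives
  gamma(k) - sum_i phi_i gamma(k-i) = c_k,
  c_k = sigma^2 * sum_{j=k..q} theta_j psi_{j-k}   (c_k = 0 for k > q),
using gamma(-m) = gamma(m).
Pure AR (q = 0): c_0 = sigma^2 = 3, c_k = 0 for k >= 1.
Equations for k = 0 and k = 1 (AR order 1):
  gamma(0) = phi_1 gamma(1) + c_0
  gamma(1) = phi_1 gamma(0) + c_1
Substituting the second into the first: gamma(0) (1 - phi_1^2) = c_0 + phi_1 c_1, so
  gamma(0) = c_0 / (1 - phi_1^2) = 3 / (1 - (-0.192)^2) = 3 / 0.963136 = 3.114825.
  gamma(1) = phi_1 gamma(0) = (-0.192)(3.114825) = -0.598046.
Therefore gamma(1) = -0.5980 (to 4 decimal places).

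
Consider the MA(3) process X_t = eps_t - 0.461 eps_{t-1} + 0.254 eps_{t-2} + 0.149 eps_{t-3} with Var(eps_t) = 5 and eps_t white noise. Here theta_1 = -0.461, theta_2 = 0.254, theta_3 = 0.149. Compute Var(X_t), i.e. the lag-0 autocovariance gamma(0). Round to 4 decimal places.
\gamma(0) = 6.4962

For an MA(q) process X_t = eps_t + sum_i theta_i eps_{t-i} with
Var(eps_t) = sigma^2, the variance is
  gamma(0) = sigma^2 * (1 + sum_i theta_i^2).
  sum_i theta_i^2 = (-0.461)^2 + (0.254)^2 + (0.149)^2 = 0.212521 + 0.064516 + 0.022201 = 0.299238.
  gamma(0) = 5 * (1 + 0.299238) = 5 * 1.299238 = 6.49619, which rounds to 6.4962.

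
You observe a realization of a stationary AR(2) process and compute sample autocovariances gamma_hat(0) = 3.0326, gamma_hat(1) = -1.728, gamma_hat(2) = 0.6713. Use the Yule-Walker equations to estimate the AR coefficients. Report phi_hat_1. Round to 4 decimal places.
\hat\phi_{1} = -0.6570

The Yule-Walker equations for an AR(p) process read, in matrix form,
  Gamma_p phi = r_p,   with   (Gamma_p)_{ij} = gamma(|i - j|),
                       (r_p)_i = gamma(i),   i,j = 1..p.
Substitute the sample gammas (Toeplitz matrix and right-hand side of size 2):
  Gamma_p = [[3.0326, -1.728], [-1.728, 3.0326]]
  r_p     = [-1.728, 0.6713]
Written out:
  3.0326 phi_1 - 1.728 phi_2 = -1.728
  -1.728 phi_1 + 3.0326 phi_2 = 0.6713
Solve by Cramer's rule:
  det = gamma(0)^2 - gamma(1)^2 = (3.0326)^2 - (-1.728)^2 = 9.19666276 - 2.985984 = 6.21067876
  phi_hat_1 = [gamma(1) gamma(0) - gamma(1) gamma(2)] / det = [(-1.728)(3.0326) - (-1.728)(0.6713)] / 6.21067876 = -4.0803264 / 6.21067876 = -0.657
  phi_hat_2 = [gamma(0) gamma(2) - gamma(1)^2] / det = [(3.0326)(0.6713) - (-1.728)^2] / 6.21067876 = -0.95019962 / 6.21067876 = -0.153
So phi_hat = [-0.6570, -0.1530].
Therefore phi_hat_1 = -0.6570.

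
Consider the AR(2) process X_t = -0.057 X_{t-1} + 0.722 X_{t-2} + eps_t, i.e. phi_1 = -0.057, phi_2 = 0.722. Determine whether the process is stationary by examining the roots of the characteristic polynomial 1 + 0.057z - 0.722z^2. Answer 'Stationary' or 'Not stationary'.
\text{Stationary}

The AR(p) characteristic polynomial is P(z) = 1 + 0.057z - 0.722z^2.
Stationarity requires all roots to lie outside the unit circle, i.e. |z| > 1 for every root.
Set 1 + (0.057) z + (-0.722) z^2 = 0, i.e. a z^2 + b z + c = 0 with a = -0.722, b = 0.057, c = 1.
Discriminant D = b^2 - 4ac = (0.057)^2 - 4*(-0.722)*1 = 0.003249 - (-2.888) = 2.891249.
D >= 0, so the roots are real: z = (-b +/- sqrt(D)) / (2a) = (-0.057 +/- 1.700367) / (-1.444).
  z_1 = (-0.057 + 1.700367) / (-1.444) = -1.1381,   |z_1| = 1.1381.
  z_2 = (-0.057 - 1.700367) / (-1.444) = 1.217,   |z_2| = 1.217.
Moduli of all roots: 1.1381, 1.2170.
All moduli strictly greater than 1? Yes.
Verdict: Stationary.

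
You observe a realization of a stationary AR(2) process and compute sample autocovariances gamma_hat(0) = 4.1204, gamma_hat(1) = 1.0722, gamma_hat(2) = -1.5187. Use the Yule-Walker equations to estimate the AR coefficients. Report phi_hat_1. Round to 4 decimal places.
\hat\phi_{1} = 0.3820

The Yule-Walker equations for an AR(p) process read, in matrix form,
  Gamma_p phi = r_p,   with   (Gamma_p)_{ij} = gamma(|i - j|),
                       (r_p)_i = gamma(i),   i,j = 1..p.
Substitute the sample gammas (Toeplitz matrix and right-hand side of size 2):
  Gamma_p = [[4.1204, 1.0722], [1.0722, 4.1204]]
  r_p     = [1.0722, -1.5187]
Written out:
  4.1204 phi_1 + 1.0722 phi_2 = 1.0722
  1.0722 phi_1 + 4.1204 phi_2 = -1.5187
Solve by Cramer's rule:
  det = gamma(0)^2 - gamma(1)^2 = (4.1204)^2 - (1.0722)^2 = 16.97769616 - 1.14961284 = 15.82808332
  phi_hat_1 = [gamma(1) gamma(0) - gamma(1) gamma(2)] / det = [(1.0722)(4.1204) - (1.0722)(-1.5187)] / 15.82808332 = 6.04624302 / 15.82808332 = 0.382
  phi_hat_2 = [gamma(0) gamma(2) - gamma(1)^2] / det = [(4.1204)(-1.5187) - (1.0722)^2] / 15.82808332 = -7.40726432 / 15.82808332 = -0.468
So phi_hat = [0.3820, -0.4680].
Therefore phi_hat_1 = 0.3820.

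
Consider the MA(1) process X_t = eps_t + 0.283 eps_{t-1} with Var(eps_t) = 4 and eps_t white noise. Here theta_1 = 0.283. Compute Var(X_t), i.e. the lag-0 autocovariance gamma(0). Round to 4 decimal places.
\gamma(0) = 4.3204

For an MA(q) process X_t = eps_t + sum_i theta_i eps_{t-i} with
Var(eps_t) = sigma^2, the variance is
  gamma(0) = sigma^2 * (1 + sum_i theta_i^2).
  sum_i theta_i^2 = (0.283)^2 = 0.080089.
  gamma(0) = 4 * (1 + 0.080089) = 4 * 1.080089 = 4.320356, which rounds to 4.3204.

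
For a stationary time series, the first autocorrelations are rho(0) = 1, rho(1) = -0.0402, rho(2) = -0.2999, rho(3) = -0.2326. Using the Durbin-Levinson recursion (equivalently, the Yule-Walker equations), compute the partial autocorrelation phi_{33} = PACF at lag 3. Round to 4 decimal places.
\phi_{33} = -0.2870

The PACF at lag k is phi_{kk}, the last component of the solution
to the Yule-Walker system G_k phi = r_k where
  (G_k)_{ij} = rho(|i - j|), (r_k)_i = rho(i), i,j = 1..k.
Equivalently, Durbin-Levinson gives phi_{kk} iteratively:
  phi_{11} = rho(1)
  phi_{kk} = [rho(k) - sum_{j=1..k-1} phi_{k-1,j} rho(k-j)]
            / [1 - sum_{j=1..k-1} phi_{k-1,j} rho(j)],
  phi_{k,j} = phi_{k-1,j} - phi_{kk} phi_{k-1,k-j},  j = 1..k-1.
Step k = 1:
  phi_11 = rho(1) = -0.0402.
Step k = 2:
  phi_22 = [rho(2) - phi_11 rho(1)] / [1 - phi_11 rho(1)] = [-0.2999 - (-0.0402)(-0.0402)] / [1 - (-0.0402)(-0.0402)]
         = -0.30151604 / 0.99838396 = -0.302004.
  Update: phi_21 = phi_11 - phi_22 phi_11 = -0.0402 - (-0.302004)(-0.0402) = -0.052341.
Step k = 3:
  phi_33 = [rho(3) - phi_21 rho(2) - phi_22 rho(1)] / [1 - phi_21 rho(1) - phi_22 rho(2)]
    numerator   = -0.2326 - (-0.052341)(-0.2999) - (-0.302004)(-0.0402) = -0.2604375
    denominator = 1 - (-0.052341)(-0.0402) - (-0.302004)(-0.2999) = 0.90732488
  phi_33 = -0.2604375 / 0.90732488 = -0.287.
Therefore phi_{33} = -0.2870.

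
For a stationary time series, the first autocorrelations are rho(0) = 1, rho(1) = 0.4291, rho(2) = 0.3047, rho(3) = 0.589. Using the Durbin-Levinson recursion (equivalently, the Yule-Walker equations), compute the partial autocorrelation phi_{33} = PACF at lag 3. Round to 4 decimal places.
\phi_{33} = 0.5190

The PACF at lag k is phi_{kk}, the last component of the solution
to the Yule-Walker system G_k phi = r_k where
  (G_k)_{ij} = rho(|i - j|), (r_k)_i = rho(i), i,j = 1..k.
Equivalently, Durbin-Levinson gives phi_{kk} iteratively:
  phi_{11} = rho(1)
  phi_{kk} = [rho(k) - sum_{j=1..k-1} phi_{k-1,j} rho(k-j)]
            / [1 - sum_{j=1..k-1} phi_{k-1,j} rho(j)],
  phi_{k,j} = phi_{k-1,j} - phi_{kk} phi_{k-1,k-j},  j = 1..k-1.
Step k = 1:
  phi_11 = rho(1) = 0.4291.
Step k = 2:
  phi_22 = [rho(2) - phi_11 rho(1)] / [1 - phi_11 rho(1)] = [0.3047 - (0.4291)(0.4291)] / [1 - (0.4291)(0.4291)]
         = 0.12057319 / 0.81587319 = 0.147784.
  Update: phi_21 = phi_11 - phi_22 phi_11 = 0.4291 - (0.147784)(0.4291) = 0.365686.
Step k = 3:
  phi_33 = [rho(3) - phi_21 rho(2) - phi_22 rho(1)] / [1 - phi_21 rho(1) - phi_22 rho(2)]
    numerator   = 0.589 - (0.365686)(0.3047) - (0.147784)(0.4291) = 0.41416133
    denominator = 1 - (0.365686)(0.4291) - (0.147784)(0.3047) = 0.79805437
  phi_33 = 0.41416133 / 0.79805437 = 0.519.
Therefore phi_{33} = 0.5190.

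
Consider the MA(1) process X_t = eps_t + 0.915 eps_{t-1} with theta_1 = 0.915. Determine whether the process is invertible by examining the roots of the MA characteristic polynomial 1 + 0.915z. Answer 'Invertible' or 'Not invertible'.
\text{Invertible}

The MA(q) characteristic polynomial is P(z) = 1 + 0.915z.
Invertibility requires all roots to lie outside the unit circle, i.e. |z| > 1 for every root.
This is linear in z: 1 + (0.915) z = 0  =>  z = -1/(0.915) = -1.092896,  |z| = 1.092896.
Moduli of all roots: 1.0929.
All moduli strictly greater than 1? Yes.
Verdict: Invertible.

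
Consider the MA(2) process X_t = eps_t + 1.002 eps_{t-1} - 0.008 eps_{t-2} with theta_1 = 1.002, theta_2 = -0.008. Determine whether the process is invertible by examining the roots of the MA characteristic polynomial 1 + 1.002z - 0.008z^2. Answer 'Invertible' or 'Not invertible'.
\text{Not invertible}

The MA(q) characteristic polynomial is P(z) = 1 + 1.002z - 0.008z^2.
Invertibility requires all roots to lie outside the unit circle, i.e. |z| > 1 for every root.
Set 1 + (1.002) z + (-0.008) z^2 = 0, i.e. a z^2 + b z + c = 0 with a = -0.008, b = 1.002, c = 1.
Discriminant D = b^2 - 4ac = (1.002)^2 - 4*(-0.008)*1 = 1.004004 - (-0.032) = 1.036004.
D >= 0, so the roots are real: z = (-b +/- sqrt(D)) / (2a) = (-1.002 +/- 1.017843) / (-0.016).
  z_1 = (-1.002 + 1.017843) / (-0.016) = -0.9902,   |z_1| = 0.9902.
  z_2 = (-1.002 - 1.017843) / (-0.016) = 126.2402,   |z_2| = 126.2402.
Moduli of all roots: 0.9902, 126.2402.
All moduli strictly greater than 1? No.
Verdict: Not invertible.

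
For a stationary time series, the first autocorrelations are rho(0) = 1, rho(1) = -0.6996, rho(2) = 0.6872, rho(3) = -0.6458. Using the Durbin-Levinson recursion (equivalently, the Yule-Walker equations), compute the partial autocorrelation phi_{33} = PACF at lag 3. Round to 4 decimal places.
\phi_{33} = -0.1850

The PACF at lag k is phi_{kk}, the last component of the solution
to the Yule-Walker system G_k phi = r_k where
  (G_k)_{ij} = rho(|i - j|), (r_k)_i = rho(i), i,j = 1..k.
Equivalently, Durbin-Levinson gives phi_{kk} iteratively:
  phi_{11} = rho(1)
  phi_{kk} = [rho(k) - sum_{j=1..k-1} phi_{k-1,j} rho(k-j)]
            / [1 - sum_{j=1..k-1} phi_{k-1,j} rho(j)],
  phi_{k,j} = phi_{k-1,j} - phi_{kk} phi_{k-1,k-j},  j = 1..k-1.
Step k = 1:
  phi_11 = rho(1) = -0.6996.
Step k = 2:
  phi_22 = [rho(2) - phi_11 rho(1)] / [1 - phi_11 rho(1)] = [0.6872 - (-0.6996)(-0.6996)] / [1 - (-0.6996)(-0.6996)]
         = 0.19775984 / 0.51055984 = 0.387339.
  Update: phi_21 = phi_11 - phi_22 phi_11 = -0.6996 - (0.387339)(-0.6996) = -0.428617.
Step k = 3:
  phi_33 = [rho(3) - phi_21 rho(2) - phi_22 rho(1)] / [1 - phi_21 rho(1) - phi_22 rho(2)]
    numerator   = -0.6458 - (-0.428617)(0.6872) - (0.387339)(-0.6996) = -0.08027155
    denominator = 1 - (-0.428617)(-0.6996) - (0.387339)(0.6872) = 0.4339597
  phi_33 = -0.08027155 / 0.4339597 = -0.185.
Therefore phi_{33} = -0.1850.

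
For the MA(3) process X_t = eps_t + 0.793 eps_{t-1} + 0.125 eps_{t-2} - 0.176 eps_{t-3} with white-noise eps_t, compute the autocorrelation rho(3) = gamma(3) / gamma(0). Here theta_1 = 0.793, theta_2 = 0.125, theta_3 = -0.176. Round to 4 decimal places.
\rho(3) = -0.1050

For an MA(q) process with theta_0 = 1, the autocovariance is
  gamma(k) = sigma^2 * sum_{i=0..q-k} theta_i * theta_{i+k},
and rho(k) = gamma(k) / gamma(0). Sigma^2 cancels.
  numerator   = (1)*(-0.176) = -0.176.
  denominator = (1)^2 + (0.793)^2 + (0.125)^2 + (-0.176)^2 = 1.67545.
  rho(3) = -0.176 / 1.67545 = -0.1050.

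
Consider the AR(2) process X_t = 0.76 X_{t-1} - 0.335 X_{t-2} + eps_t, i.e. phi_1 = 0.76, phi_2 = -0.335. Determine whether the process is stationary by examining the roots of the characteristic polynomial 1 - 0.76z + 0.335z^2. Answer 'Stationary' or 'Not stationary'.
\text{Stationary}

The AR(p) characteristic polynomial is P(z) = 1 - 0.76z + 0.335z^2.
Stationarity requires all roots to lie outside the unit circle, i.e. |z| > 1 for every root.
Set 1 + (-0.76) z + (0.335) z^2 = 0, i.e. a z^2 + b z + c = 0 with a = 0.335, b = -0.76, c = 1.
Discriminant D = b^2 - 4ac = (-0.76)^2 - 4*(0.335)*1 = 0.5776 - (1.34) = -0.7624.
D < 0, so the roots are the complex-conjugate pair z = (-b +/- i sqrt(-D)) / (2a) = 1.1343 +/- 1.3032i.
For a conjugate pair |z|^2 = z * conj(z) = (product of roots) = c/a = 1/(0.335) = 2.985075, so |z| = sqrt(2.985075) = 1.7277 for both roots.
Moduli of all roots: 1.7277, 1.7277.
All moduli strictly greater than 1? Yes.
Verdict: Stationary.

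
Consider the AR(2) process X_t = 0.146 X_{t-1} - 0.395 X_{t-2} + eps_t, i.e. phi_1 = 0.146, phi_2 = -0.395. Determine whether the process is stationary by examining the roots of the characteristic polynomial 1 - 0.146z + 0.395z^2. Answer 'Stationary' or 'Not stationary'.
\text{Stationary}

The AR(p) characteristic polynomial is P(z) = 1 - 0.146z + 0.395z^2.
Stationarity requires all roots to lie outside the unit circle, i.e. |z| > 1 for every root.
Set 1 + (-0.146) z + (0.395) z^2 = 0, i.e. a z^2 + b z + c = 0 with a = 0.395, b = -0.146, c = 1.
Discriminant D = b^2 - 4ac = (-0.146)^2 - 4*(0.395)*1 = 0.021316 - (1.58) = -1.558684.
D < 0, so the roots are the complex-conjugate pair z = (-b +/- i sqrt(-D)) / (2a) = 0.1848 +/- 1.5803i.
For a conjugate pair |z|^2 = z * conj(z) = (product of roots) = c/a = 1/(0.395) = 2.531646, so |z| = sqrt(2.531646) = 1.5911 for both roots.
Moduli of all roots: 1.5911, 1.5911.
All moduli strictly greater than 1? Yes.
Verdict: Stationary.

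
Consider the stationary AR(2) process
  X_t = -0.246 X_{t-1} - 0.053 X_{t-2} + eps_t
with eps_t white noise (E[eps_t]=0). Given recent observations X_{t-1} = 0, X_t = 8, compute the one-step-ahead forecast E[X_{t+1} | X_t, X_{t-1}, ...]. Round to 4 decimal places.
E[X_{t+1} \mid \mathcal F_t] = -1.9680

For an AR(p) model X_t = c + sum_i phi_i X_{t-i} + eps_t, the
one-step-ahead conditional mean is
  E[X_{t+1} | X_t, ...] = c + sum_i phi_i X_{t+1-i}.
Substitute known values:
  E[X_{t+1} | ...] = (-0.246) * (8) + (-0.053) * (0)
                   = -1.9680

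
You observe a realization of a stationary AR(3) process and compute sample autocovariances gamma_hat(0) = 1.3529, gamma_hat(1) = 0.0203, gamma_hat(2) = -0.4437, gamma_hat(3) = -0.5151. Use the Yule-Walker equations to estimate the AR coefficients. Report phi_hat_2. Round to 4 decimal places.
\hat\phi_{2} = -0.3200

The Yule-Walker equations for an AR(p) process read, in matrix form,
  Gamma_p phi = r_p,   with   (Gamma_p)_{ij} = gamma(|i - j|),
                       (r_p)_i = gamma(i),   i,j = 1..p.
Substitute the sample gammas (Toeplitz matrix and right-hand side of size 3):
  Gamma_p = [[1.3529, 0.0203, -0.4437], [0.0203, 1.3529, 0.0203], [-0.4437, 0.0203, 1.3529]]
  r_p     = [0.0203, -0.4437, -0.5151]
Written out (R1..R3):
  (R1) 1.3529 phi_1 + 0.0203 phi_2 - 0.4437 phi_3 = 0.0203
  (R2) 0.0203 phi_1 + 1.3529 phi_2 + 0.0203 phi_3 = -0.4437
  (R3) -0.4437 phi_1 + 0.0203 phi_2 + 1.3529 phi_3 = -0.5151
Gaussian elimination:
  R2 <- R2 - (0.0203/1.3529) R1 = R2 - (0.015005) R1:  1.352595 phi_2 + 0.026958 phi_3 = -0.444005
  R3 <- R3 - (-0.4437/1.3529) R1 = R3 - (-0.327962) R1:  0.026958 phi_2 + 1.207383 phi_3 = -0.508442
  R3 <- R3 - (0.026958/1.352595) R2 = R3 - (0.01993) R2:  1.206846 phi_3 = -0.499593
Back-substitution:
  phi_hat_3 = -0.499593 / 1.206846 = -0.413966
  phi_hat_2 = (-0.444005 - (0.026958)(-0.413966)) / 1.352595 = -0.320011
  phi_hat_1 = (0.0203 - (0.0203)(-0.320011) - (-0.4437)(-0.413966)) / 1.3529 = -0.115959
So phi_hat = [-0.1160, -0.3200, -0.4140].
Therefore phi_hat_2 = -0.3200.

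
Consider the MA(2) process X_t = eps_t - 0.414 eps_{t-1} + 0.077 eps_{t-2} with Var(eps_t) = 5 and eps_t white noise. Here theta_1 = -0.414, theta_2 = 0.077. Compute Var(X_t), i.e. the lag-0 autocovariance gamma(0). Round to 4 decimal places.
\gamma(0) = 5.8866

For an MA(q) process X_t = eps_t + sum_i theta_i eps_{t-i} with
Var(eps_t) = sigma^2, the variance is
  gamma(0) = sigma^2 * (1 + sum_i theta_i^2).
  sum_i theta_i^2 = (-0.414)^2 + (0.077)^2 = 0.171396 + 0.005929 = 0.177325.
  gamma(0) = 5 * (1 + 0.177325) = 5 * 1.177325 = 5.886625, which rounds to 5.8866.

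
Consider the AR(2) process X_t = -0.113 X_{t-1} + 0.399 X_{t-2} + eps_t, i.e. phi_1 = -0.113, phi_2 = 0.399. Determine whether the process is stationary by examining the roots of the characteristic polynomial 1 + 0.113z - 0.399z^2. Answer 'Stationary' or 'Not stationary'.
\text{Stationary}

The AR(p) characteristic polynomial is P(z) = 1 + 0.113z - 0.399z^2.
Stationarity requires all roots to lie outside the unit circle, i.e. |z| > 1 for every root.
Set 1 + (0.113) z + (-0.399) z^2 = 0, i.e. a z^2 + b z + c = 0 with a = -0.399, b = 0.113, c = 1.
Discriminant D = b^2 - 4ac = (0.113)^2 - 4*(-0.399)*1 = 0.012769 - (-1.596) = 1.608769.
D >= 0, so the roots are real: z = (-b +/- sqrt(D)) / (2a) = (-0.113 +/- 1.268373) / (-0.798).
  z_1 = (-0.113 + 1.268373) / (-0.798) = -1.4478,   |z_1| = 1.4478.
  z_2 = (-0.113 - 1.268373) / (-0.798) = 1.731,   |z_2| = 1.731.
Moduli of all roots: 1.4478, 1.7310.
All moduli strictly greater than 1? Yes.
Verdict: Stationary.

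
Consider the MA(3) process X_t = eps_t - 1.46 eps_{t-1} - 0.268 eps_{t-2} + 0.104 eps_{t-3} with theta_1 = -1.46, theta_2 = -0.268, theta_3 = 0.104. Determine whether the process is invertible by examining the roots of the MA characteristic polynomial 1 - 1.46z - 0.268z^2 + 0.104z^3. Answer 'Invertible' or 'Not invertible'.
\text{Not invertible}

The MA(q) characteristic polynomial is P(z) = 1 - 1.46z - 0.268z^2 + 0.104z^3.
Invertibility requires all roots to lie outside the unit circle, i.e. |z| > 1 for every root.
Degree 3: look for a simple real root z0 first, then factor out (1 - z/z0) and solve the remaining quadratic.
Testing z0 = 5: P(5) = 1 + (-1.46)(5) + (-0.268)(5)^2 + (0.104)(5)^3
  = 1 + (-7.3) + (-6.7) + (13) = 0.  So z_0 = 5 is a root, |z_0| = 5.
Divide out the factor (1 - 0.2 z) = (1 - z/z0) (since 1/z0 = 0.2):
  P(z) = (1 - 0.2 z)(1 + (-1.26) z + (-0.52) z^2)
  [check: z-coef -1.26 - (0.2) = -1.46; z^2-coef -0.52 - (0.2)(-1.26) = -0.268; z^3-coef -(0.2)(-0.52) = 0.104.]
Remaining roots from the quadratic factor 1 + (-1.26) z + (-0.52) z^2:
  Set 1 + (-1.26) z + (-0.52) z^2 = 0, i.e. a z^2 + b z + c = 0 with a = -0.52, b = -1.26, c = 1.
  Discriminant D = b^2 - 4ac = (-1.26)^2 - 4*(-0.52)*1 = 1.5876 - (-2.08) = 3.6676.
  D >= 0, so the roots are real: z = (-b +/- sqrt(D)) / (2a) = (1.26 +/- 1.915098) / (-1.04).
    z_1 = (1.26 + 1.915098) / (-1.04) = -3.053,   |z_1| = 3.053.
    z_2 = (1.26 - 1.915098) / (-1.04) = 0.6299,   |z_2| = 0.6299.
Moduli of all roots: 5.0000, 3.0530, 0.6299.
All moduli strictly greater than 1? No.
Verdict: Not invertible.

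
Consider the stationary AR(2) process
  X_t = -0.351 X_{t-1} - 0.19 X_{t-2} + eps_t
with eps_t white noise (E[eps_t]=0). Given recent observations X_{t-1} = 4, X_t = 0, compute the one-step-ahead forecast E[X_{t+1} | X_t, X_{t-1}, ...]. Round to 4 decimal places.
E[X_{t+1} \mid \mathcal F_t] = -0.7600

For an AR(p) model X_t = c + sum_i phi_i X_{t-i} + eps_t, the
one-step-ahead conditional mean is
  E[X_{t+1} | X_t, ...] = c + sum_i phi_i X_{t+1-i}.
Substitute known values:
  E[X_{t+1} | ...] = (-0.351) * (0) + (-0.19) * (4)
                   = -0.7600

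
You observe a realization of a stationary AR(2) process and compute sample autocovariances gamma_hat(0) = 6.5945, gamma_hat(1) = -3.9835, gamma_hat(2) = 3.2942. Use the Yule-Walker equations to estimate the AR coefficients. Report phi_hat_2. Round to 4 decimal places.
\hat\phi_{2} = 0.2120

The Yule-Walker equations for an AR(p) process read, in matrix form,
  Gamma_p phi = r_p,   with   (Gamma_p)_{ij} = gamma(|i - j|),
                       (r_p)_i = gamma(i),   i,j = 1..p.
Substitute the sample gammas (Toeplitz matrix and right-hand side of size 2):
  Gamma_p = [[6.5945, -3.9835], [-3.9835, 6.5945]]
  r_p     = [-3.9835, 3.2942]
Written out:
  6.5945 phi_1 - 3.9835 phi_2 = -3.9835
  -3.9835 phi_1 + 6.5945 phi_2 = 3.2942
Solve by Cramer's rule:
  det = gamma(0)^2 - gamma(1)^2 = (6.5945)^2 - (-3.9835)^2 = 43.48743025 - 15.86827225 = 27.619158
  phi_hat_1 = [gamma(1) gamma(0) - gamma(1) gamma(2)] / det = [(-3.9835)(6.5945) - (-3.9835)(3.2942)] / 27.619158 = -13.14674505 / 27.619158 = -0.476
  phi_hat_2 = [gamma(0) gamma(2) - gamma(1)^2] / det = [(6.5945)(3.2942) - (-3.9835)^2] / 27.619158 = 5.85532965 / 27.619158 = 0.212
So phi_hat = [-0.4760, 0.2120].
Therefore phi_hat_2 = 0.2120.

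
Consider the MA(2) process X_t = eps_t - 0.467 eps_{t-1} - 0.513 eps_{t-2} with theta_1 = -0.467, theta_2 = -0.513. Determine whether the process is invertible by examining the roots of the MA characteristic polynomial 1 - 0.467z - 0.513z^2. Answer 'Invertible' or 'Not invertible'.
\text{Invertible}

The MA(q) characteristic polynomial is P(z) = 1 - 0.467z - 0.513z^2.
Invertibility requires all roots to lie outside the unit circle, i.e. |z| > 1 for every root.
Set 1 + (-0.467) z + (-0.513) z^2 = 0, i.e. a z^2 + b z + c = 0 with a = -0.513, b = -0.467, c = 1.
Discriminant D = b^2 - 4ac = (-0.467)^2 - 4*(-0.513)*1 = 0.218089 - (-2.052) = 2.270089.
D >= 0, so the roots are real: z = (-b +/- sqrt(D)) / (2a) = (0.467 +/- 1.506681) / (-1.026).
  z_1 = (0.467 + 1.506681) / (-1.026) = -1.9237,   |z_1| = 1.9237.
  z_2 = (0.467 - 1.506681) / (-1.026) = 1.0133,   |z_2| = 1.0133.
Moduli of all roots: 1.9237, 1.0133.
All moduli strictly greater than 1? Yes.
Verdict: Invertible.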